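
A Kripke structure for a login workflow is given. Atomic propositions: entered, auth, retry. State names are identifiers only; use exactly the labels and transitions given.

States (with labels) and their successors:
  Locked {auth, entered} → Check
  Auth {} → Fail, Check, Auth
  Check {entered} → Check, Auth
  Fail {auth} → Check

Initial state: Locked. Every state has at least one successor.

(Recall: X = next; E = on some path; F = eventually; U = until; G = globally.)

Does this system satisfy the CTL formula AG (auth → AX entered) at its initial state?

Holds

States satisfying auth → AX entered: {Locked, Auth, Check, Fail}.
States satisfying AG (auth → AX entered): {Locked, Auth, Check, Fail}.
Every state reachable from Locked satisfies auth → AX entered.
Locked ∈ Sat(AG (auth → AX entered)).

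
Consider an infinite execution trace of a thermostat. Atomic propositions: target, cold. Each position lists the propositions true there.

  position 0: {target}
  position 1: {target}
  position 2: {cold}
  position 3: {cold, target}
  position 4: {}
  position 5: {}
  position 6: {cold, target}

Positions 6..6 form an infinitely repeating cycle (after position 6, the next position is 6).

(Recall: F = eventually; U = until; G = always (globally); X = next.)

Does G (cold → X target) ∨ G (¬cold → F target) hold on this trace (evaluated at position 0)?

cold → X target must hold at every position from 0 onward. It fails at position 3, so G (cold → X target) is false.
Positions where cold holds: 2, 3, 6.
Check X target at each: 2→ok, 3→fails, 6→ok.
¬cold → F target holds at every position 0..6, and those are all positions ever visited, so G (¬cold → F target) holds.
Positions where ¬cold holds: 0, 1, 4, 5.
Check F target at each: 0→ok, 1→ok, 4→ok, 5→ok.
At position 0: G (cold → X target) is false; G (¬cold → F target) is true; so G (cold → X target) ∨ G (¬cold → F target) is true.

Satisfied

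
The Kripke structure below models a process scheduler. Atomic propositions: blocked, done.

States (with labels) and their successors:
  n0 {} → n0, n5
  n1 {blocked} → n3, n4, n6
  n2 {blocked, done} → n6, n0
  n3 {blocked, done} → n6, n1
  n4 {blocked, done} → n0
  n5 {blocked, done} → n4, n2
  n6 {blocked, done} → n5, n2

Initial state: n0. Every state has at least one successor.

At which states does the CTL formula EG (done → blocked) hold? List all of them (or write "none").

States satisfying done → blocked: {n0, n1, n2, n3, n4, n5, n6}.
States satisfying EG (done → blocked): {n0, n1, n2, n3, n4, n5, n6}.

{n0, n1, n2, n3, n4, n5, n6}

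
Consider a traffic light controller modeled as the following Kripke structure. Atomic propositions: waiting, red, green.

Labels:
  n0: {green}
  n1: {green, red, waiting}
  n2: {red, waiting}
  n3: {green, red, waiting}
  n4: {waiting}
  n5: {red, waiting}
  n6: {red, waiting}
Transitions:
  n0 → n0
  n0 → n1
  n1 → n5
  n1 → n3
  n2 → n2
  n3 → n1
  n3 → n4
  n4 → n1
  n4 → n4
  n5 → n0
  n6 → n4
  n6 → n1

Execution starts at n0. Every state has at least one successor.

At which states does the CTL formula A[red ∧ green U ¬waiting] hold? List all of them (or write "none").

States satisfying red ∧ green: {n1, n3}.
States satisfying ¬waiting: {n0}.
States satisfying A[red ∧ green U ¬waiting]: {n0}.

{n0}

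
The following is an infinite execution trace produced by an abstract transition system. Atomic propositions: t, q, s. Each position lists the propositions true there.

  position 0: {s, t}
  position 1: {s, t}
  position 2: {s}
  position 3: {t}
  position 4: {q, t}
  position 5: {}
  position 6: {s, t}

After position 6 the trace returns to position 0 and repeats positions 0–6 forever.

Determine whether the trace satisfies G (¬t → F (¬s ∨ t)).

Yes

¬t → F (¬s ∨ t) holds at every position 0..6, and those are all positions ever visited, so G (¬t → F (¬s ∨ t)) holds.
Positions where ¬t holds: 2, 5.
Check F (¬s ∨ t) at each: 2→ok, 5→ok.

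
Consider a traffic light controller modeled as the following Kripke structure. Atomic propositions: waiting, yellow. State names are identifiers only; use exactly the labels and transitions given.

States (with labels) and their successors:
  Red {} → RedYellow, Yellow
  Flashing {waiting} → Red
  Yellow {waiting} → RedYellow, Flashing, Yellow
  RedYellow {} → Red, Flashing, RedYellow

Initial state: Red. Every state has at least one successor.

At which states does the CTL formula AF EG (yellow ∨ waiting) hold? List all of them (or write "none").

States satisfying EG (yellow ∨ waiting): {Yellow}.
States satisfying AF EG (yellow ∨ waiting): {Yellow}.

{Yellow}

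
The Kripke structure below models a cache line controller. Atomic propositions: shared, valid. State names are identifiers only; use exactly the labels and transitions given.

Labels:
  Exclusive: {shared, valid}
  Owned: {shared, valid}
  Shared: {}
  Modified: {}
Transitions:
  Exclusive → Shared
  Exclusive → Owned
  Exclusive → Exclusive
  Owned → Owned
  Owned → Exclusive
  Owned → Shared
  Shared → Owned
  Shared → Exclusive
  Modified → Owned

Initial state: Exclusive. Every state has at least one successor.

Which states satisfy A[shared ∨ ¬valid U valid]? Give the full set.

States satisfying shared ∨ ¬valid: {Exclusive, Owned, Shared, Modified}.
States satisfying valid: {Exclusive, Owned}.
States satisfying A[shared ∨ ¬valid U valid]: {Exclusive, Owned, Shared, Modified}.

{Exclusive, Owned, Shared, Modified}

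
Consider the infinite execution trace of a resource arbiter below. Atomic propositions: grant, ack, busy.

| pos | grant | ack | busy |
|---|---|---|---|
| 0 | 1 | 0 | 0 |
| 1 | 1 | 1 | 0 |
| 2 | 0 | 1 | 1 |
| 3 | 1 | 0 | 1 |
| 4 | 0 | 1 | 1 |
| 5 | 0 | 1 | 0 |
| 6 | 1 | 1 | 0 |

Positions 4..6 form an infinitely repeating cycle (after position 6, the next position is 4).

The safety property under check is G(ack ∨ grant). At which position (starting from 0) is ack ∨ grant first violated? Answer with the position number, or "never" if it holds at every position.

ack ∨ grant holds at every position 0..6, and those are all the positions the trace ever visits, so the invariant G(ack ∨ grant) is never violated.

never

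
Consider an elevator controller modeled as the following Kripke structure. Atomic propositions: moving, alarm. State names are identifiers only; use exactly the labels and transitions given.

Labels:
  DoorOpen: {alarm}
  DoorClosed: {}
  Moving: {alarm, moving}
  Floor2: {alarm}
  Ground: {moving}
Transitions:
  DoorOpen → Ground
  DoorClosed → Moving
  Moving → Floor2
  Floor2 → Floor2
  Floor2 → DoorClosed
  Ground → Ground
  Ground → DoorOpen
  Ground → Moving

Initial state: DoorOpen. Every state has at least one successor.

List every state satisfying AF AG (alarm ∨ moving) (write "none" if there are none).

States satisfying AG (alarm ∨ moving): ∅.
States satisfying AF AG (alarm ∨ moving): ∅.

none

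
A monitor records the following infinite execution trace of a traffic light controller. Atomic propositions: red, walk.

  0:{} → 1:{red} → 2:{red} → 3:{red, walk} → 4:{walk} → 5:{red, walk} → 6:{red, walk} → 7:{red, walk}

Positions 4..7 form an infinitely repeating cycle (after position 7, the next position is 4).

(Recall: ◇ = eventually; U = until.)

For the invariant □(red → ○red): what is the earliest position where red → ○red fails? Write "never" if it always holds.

Check red → ○red at each position in order: 0 ✓, 1 ✓, 2 ✓.
At position 3 the labels are {red, walk} and the next position 4 has {walk}, so red → ○red is false there. This is the first violation.

3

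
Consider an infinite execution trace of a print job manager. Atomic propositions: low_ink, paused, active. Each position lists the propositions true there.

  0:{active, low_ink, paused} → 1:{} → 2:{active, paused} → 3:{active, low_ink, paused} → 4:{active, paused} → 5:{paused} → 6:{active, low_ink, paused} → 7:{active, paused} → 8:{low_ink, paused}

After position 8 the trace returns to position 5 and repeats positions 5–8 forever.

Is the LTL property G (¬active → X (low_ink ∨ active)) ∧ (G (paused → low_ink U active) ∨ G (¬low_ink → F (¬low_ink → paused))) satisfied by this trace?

Does not hold

¬active → X (low_ink ∨ active) must hold at every position from 0 onward. It fails at position 8, so G (¬active → X (low_ink ∨ active)) is false.
Positions where ¬active holds: 1, 5, 8.
Check X (low_ink ∨ active) at each: 1→ok, 5→ok, 8→fails.
At position 0: G (¬active → X (low_ink ∨ active)) is false; G (paused → low_ink U active) ∨ G (¬low_ink → F (¬low_ink → paused)) is true; so G (¬active → X (low_ink ∨ active)) ∧ (G (paused → low_ink U active) ∨ G (¬low_ink → F (¬low_ink → paused))) is false.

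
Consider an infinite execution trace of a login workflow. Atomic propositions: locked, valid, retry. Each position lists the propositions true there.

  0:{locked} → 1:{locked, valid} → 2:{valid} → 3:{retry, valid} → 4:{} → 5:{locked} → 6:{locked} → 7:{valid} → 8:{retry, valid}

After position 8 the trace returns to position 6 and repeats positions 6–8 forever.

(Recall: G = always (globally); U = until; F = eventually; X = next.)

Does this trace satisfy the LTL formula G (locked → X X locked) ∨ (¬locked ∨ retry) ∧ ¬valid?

locked → X X locked must hold at every position from 0 onward. It fails at position 0, so G (locked → X X locked) is false.
Positions where locked holds: 0, 1, 5, 6.
Check X X locked at each: 0→fails, 1→fails, 5→fails, 6→fails.
At position 0: G (locked → X X locked) is false; (¬locked ∨ retry) ∧ ¬valid is false; so G (locked → X X locked) ∨ (¬locked ∨ retry) ∧ ¬valid is false.

Does not hold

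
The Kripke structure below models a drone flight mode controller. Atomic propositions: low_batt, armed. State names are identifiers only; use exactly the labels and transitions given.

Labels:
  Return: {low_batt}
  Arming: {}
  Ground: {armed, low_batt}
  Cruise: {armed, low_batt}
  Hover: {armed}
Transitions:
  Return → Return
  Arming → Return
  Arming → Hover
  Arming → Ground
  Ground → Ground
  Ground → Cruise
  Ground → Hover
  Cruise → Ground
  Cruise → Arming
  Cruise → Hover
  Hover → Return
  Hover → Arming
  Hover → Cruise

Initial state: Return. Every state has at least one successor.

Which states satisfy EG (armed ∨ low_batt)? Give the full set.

{Return, Ground, Cruise, Hover}

States satisfying armed ∨ low_batt: {Return, Ground, Cruise, Hover}.
States satisfying EG (armed ∨ low_batt): {Return, Ground, Cruise, Hover}.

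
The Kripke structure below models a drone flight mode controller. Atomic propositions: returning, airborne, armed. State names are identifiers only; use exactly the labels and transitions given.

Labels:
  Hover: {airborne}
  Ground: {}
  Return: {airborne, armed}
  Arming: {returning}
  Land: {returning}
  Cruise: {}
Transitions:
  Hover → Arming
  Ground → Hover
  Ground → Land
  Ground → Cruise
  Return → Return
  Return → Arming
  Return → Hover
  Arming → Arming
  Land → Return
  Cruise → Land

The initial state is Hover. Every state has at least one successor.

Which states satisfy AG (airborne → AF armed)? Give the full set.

States satisfying airborne → AF armed: {Ground, Return, Arming, Land, Cruise}.
States satisfying AG (airborne → AF armed): {Arming}.

{Arming}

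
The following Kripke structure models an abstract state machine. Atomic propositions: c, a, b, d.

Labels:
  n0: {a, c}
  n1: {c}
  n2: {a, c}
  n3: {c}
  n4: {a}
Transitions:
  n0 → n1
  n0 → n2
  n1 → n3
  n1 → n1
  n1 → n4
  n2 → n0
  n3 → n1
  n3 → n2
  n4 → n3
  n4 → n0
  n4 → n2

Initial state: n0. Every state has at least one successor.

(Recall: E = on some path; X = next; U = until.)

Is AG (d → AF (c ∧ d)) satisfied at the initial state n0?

States satisfying d → AF (c ∧ d): {n0, n1, n2, n3, n4}.
States satisfying AG (d → AF (c ∧ d)): {n0, n1, n2, n3, n4}.
Every state reachable from n0 satisfies d → AF (c ∧ d).
n0 ∈ Sat(AG (d → AF (c ∧ d))).

Holds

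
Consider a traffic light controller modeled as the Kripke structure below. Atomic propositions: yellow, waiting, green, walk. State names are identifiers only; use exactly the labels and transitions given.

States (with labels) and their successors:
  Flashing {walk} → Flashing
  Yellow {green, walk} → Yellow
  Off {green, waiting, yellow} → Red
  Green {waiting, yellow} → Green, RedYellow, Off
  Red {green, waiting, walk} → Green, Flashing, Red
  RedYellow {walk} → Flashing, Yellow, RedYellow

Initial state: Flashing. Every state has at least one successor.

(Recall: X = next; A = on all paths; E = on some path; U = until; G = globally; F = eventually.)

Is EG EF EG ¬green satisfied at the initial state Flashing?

Satisfied

States satisfying EF EG ¬green: {Flashing, Off, Green, Red, RedYellow}.
States satisfying EG EF EG ¬green: {Flashing, Off, Green, Red, RedYellow}.
Flashing ∈ Sat(EG EF EG ¬green).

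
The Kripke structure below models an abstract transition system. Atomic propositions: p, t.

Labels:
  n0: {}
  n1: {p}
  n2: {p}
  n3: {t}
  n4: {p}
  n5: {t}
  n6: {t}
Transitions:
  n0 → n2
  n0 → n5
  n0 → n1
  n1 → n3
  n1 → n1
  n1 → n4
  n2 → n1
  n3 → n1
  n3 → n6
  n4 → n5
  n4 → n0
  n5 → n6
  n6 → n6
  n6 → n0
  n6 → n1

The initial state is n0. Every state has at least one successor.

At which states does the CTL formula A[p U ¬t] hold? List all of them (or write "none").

{n0, n1, n2, n4}

States satisfying p: {n1, n2, n4}.
States satisfying ¬t: {n0, n1, n2, n4}.
States satisfying A[p U ¬t]: {n0, n1, n2, n4}.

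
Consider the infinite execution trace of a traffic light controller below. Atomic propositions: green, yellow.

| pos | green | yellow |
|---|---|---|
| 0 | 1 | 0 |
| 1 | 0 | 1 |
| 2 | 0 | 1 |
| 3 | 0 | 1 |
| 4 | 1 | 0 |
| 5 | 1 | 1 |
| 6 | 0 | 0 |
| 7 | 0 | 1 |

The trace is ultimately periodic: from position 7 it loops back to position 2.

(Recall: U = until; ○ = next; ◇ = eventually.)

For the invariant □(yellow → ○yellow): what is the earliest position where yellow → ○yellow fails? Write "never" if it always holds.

Check yellow → ○yellow at each position in order: 0 ✓, 1 ✓, 2 ✓.
At position 3 the labels are {yellow} and the next position 4 has {green}, so yellow → ○yellow is false there. This is the first violation.

3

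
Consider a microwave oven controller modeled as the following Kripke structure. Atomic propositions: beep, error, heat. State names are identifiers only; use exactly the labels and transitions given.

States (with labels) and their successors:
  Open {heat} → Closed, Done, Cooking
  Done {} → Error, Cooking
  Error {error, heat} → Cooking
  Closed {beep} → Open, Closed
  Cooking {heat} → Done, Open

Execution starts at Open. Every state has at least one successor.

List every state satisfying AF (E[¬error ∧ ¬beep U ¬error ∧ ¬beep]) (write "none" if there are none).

{Open, Done, Error, Cooking}

States satisfying E[¬error ∧ ¬beep U ¬error ∧ ¬beep]: {Open, Done, Cooking}.
States satisfying AF (E[¬error ∧ ¬beep U ¬error ∧ ¬beep]): {Open, Done, Error, Cooking}.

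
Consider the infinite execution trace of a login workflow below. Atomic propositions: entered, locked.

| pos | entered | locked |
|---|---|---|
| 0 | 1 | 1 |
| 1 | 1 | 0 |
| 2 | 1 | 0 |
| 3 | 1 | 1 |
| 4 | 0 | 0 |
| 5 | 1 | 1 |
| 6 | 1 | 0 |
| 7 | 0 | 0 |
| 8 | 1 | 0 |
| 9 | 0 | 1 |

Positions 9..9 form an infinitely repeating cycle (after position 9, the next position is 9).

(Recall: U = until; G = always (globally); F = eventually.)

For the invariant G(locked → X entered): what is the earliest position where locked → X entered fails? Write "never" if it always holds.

Check locked → X entered at each position in order: 0 ✓, 1 ✓, 2 ✓.
At position 3 the labels are {entered, locked} and the next position 4 has {}, so locked → X entered is false there. This is the first violation.

3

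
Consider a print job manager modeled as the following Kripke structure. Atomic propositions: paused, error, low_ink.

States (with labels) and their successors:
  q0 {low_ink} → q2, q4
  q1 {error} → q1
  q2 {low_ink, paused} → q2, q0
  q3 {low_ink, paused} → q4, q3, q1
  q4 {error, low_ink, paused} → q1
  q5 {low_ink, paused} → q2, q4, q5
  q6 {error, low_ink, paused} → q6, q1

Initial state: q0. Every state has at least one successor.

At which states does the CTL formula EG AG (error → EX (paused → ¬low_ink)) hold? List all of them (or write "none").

States satisfying AG (error → EX (paused → ¬low_ink)): {q0, q1, q2, q3, q4, q5, q6}.
States satisfying EG AG (error → EX (paused → ¬low_ink)): {q0, q1, q2, q3, q4, q5, q6}.

{q0, q1, q2, q3, q4, q5, q6}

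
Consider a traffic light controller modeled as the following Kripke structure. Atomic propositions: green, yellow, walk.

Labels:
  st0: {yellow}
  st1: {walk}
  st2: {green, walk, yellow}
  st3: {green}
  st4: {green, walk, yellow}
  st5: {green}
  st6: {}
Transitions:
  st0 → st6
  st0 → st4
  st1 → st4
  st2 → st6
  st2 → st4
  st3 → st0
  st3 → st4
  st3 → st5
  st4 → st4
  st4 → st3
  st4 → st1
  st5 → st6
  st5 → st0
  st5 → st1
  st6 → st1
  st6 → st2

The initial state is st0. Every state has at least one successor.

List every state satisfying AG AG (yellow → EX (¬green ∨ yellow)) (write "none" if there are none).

States satisfying AG (yellow → EX (¬green ∨ yellow)): {st0, st1, st2, st3, st4, st5, st6}.
States satisfying AG AG (yellow → EX (¬green ∨ yellow)): {st0, st1, st2, st3, st4, st5, st6}.

{st0, st1, st2, st3, st4, st5, st6}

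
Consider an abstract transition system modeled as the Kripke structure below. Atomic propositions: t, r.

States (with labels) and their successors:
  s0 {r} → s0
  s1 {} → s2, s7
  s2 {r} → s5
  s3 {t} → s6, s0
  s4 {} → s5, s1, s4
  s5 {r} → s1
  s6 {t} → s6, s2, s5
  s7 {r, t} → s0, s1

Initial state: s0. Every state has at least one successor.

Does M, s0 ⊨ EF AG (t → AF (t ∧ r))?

States satisfying AG (t → AF (t ∧ r)): {s0, s1, s2, s4, s5, s7}.
States satisfying EF AG (t → AF (t ∧ r)): {s0, s1, s2, s3, s4, s5, s6, s7}.
Some path from s0 reaches a state where AG (t → AF (t ∧ r)) holds.
s0 ∈ Sat(EF AG (t → AF (t ∧ r))).

Satisfied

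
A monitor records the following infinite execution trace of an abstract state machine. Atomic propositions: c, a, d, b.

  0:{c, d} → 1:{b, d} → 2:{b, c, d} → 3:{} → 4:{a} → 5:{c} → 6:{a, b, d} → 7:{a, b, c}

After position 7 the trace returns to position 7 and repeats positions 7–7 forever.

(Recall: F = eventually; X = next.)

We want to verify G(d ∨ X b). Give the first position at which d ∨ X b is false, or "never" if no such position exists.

3

Check d ∨ X b at each position in order: 0 ✓, 1 ✓, 2 ✓.
At position 3 the labels are {} and the next position 4 has {a}, so d ∨ X b is false there. This is the first violation.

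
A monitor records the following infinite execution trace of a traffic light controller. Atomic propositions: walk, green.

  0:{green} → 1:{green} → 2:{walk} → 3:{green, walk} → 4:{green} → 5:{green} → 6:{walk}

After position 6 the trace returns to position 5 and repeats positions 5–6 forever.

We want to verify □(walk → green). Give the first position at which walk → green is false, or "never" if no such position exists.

2

Check walk → green at each position in order: 0 ✓, 1 ✓.
At position 2 the labels are {walk}, so walk → green is false there. This is the first violation.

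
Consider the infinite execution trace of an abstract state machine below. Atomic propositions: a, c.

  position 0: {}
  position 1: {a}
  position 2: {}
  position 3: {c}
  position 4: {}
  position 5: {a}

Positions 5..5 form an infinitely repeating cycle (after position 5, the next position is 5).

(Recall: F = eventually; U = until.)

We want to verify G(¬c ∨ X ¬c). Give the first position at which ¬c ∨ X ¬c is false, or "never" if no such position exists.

¬c ∨ X ¬c holds at every position 0..5, and those are all the positions the trace ever visits, so the invariant G(¬c ∨ X ¬c) is never violated.

never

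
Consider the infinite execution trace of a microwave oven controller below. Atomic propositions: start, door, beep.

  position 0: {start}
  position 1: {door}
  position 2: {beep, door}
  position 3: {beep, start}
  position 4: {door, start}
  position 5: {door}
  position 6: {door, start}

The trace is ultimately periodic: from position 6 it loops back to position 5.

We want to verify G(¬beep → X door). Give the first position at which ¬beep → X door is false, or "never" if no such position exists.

never

¬beep → X door holds at every position 0..6, and those are all the positions the trace ever visits, so the invariant G(¬beep → X door) is never violated.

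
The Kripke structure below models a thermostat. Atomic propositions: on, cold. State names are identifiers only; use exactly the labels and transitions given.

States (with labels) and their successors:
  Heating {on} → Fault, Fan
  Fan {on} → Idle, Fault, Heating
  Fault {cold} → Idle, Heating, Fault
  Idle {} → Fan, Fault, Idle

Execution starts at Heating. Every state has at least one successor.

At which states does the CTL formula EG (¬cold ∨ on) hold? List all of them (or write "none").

{Heating, Fan, Idle}

States satisfying ¬cold ∨ on: {Heating, Fan, Idle}.
States satisfying EG (¬cold ∨ on): {Heating, Fan, Idle}.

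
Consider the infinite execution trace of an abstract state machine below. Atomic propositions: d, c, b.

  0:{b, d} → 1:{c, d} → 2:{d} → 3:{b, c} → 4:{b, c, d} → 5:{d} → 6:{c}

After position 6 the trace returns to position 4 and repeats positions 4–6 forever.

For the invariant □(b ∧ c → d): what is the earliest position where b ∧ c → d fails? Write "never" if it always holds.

Check b ∧ c → d at each position in order: 0 ✓, 1 ✓, 2 ✓.
At position 3 the labels are {b, c}, so b ∧ c → d is false there. This is the first violation.

3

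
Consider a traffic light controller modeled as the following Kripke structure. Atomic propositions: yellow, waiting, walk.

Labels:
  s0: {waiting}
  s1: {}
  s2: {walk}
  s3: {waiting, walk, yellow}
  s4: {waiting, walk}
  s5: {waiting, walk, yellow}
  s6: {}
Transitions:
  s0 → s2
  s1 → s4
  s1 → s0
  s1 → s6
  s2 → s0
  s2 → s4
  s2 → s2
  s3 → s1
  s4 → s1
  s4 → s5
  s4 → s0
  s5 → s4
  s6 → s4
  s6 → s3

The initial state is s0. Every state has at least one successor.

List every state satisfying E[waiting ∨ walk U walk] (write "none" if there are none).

{s0, s2, s3, s4, s5}

States satisfying waiting ∨ walk: {s0, s2, s3, s4, s5}.
States satisfying walk: {s2, s3, s4, s5}.
States satisfying E[waiting ∨ walk U walk]: {s0, s2, s3, s4, s5}.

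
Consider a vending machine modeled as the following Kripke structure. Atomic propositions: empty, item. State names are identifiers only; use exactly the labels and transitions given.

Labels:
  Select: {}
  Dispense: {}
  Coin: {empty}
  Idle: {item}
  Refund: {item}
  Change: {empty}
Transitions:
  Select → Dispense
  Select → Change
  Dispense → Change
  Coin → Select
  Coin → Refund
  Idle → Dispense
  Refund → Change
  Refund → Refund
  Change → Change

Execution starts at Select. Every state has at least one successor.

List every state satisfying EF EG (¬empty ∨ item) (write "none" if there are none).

{Coin, Refund}

States satisfying EG (¬empty ∨ item): {Refund}.
States satisfying EF EG (¬empty ∨ item): {Coin, Refund}.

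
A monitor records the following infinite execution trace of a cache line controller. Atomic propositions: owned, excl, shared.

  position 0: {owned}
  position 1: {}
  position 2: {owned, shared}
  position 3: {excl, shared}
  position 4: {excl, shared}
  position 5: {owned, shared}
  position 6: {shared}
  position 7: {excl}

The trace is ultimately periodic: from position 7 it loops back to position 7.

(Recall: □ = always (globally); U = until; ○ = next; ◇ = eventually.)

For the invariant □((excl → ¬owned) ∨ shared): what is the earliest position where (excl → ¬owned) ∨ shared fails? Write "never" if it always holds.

never

(excl → ¬owned) ∨ shared holds at every position 0..7, and those are all the positions the trace ever visits, so the invariant □((excl → ¬owned) ∨ shared) is never violated.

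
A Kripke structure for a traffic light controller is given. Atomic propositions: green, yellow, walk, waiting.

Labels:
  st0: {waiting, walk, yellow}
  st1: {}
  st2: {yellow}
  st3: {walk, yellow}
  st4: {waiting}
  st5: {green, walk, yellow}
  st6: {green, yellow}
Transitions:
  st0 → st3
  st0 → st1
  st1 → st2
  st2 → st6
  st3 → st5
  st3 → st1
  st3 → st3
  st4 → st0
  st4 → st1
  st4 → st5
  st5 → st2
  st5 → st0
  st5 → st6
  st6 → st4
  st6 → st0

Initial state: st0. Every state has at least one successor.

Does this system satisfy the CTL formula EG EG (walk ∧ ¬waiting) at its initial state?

States satisfying EG (walk ∧ ¬waiting): {st3}.
States satisfying EG EG (walk ∧ ¬waiting): {st3}.
No suitable path/successor from st0 witnesses the formula.
st0 ∉ Sat(EG EG (walk ∧ ¬waiting)).

Does not hold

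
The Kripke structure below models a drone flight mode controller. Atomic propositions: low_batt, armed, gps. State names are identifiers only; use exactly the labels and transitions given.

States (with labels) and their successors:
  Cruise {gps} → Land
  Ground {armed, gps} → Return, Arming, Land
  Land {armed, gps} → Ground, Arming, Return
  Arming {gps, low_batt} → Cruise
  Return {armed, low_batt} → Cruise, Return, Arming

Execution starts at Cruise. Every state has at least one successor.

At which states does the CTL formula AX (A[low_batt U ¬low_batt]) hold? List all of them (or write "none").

{Cruise, Arming}

States satisfying A[low_batt U ¬low_batt]: {Cruise, Ground, Land, Arming}.
States satisfying AX (A[low_batt U ¬low_batt]): {Cruise, Arming}.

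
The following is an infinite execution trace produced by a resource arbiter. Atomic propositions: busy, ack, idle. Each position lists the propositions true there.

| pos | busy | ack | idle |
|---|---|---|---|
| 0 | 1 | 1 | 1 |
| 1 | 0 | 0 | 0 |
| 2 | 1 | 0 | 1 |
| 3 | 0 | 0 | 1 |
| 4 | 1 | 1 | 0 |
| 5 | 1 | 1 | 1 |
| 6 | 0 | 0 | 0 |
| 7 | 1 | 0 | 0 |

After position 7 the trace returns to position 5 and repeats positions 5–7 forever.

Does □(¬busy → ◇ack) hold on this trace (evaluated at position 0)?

¬busy → ◇ack holds at every position 0..7, and those are all positions ever visited, so □(¬busy → ◇ack) holds.
Positions where ¬busy holds: 1, 3, 6.
Check ◇ack at each: 1→ok, 3→ok, 6→ok.

Yes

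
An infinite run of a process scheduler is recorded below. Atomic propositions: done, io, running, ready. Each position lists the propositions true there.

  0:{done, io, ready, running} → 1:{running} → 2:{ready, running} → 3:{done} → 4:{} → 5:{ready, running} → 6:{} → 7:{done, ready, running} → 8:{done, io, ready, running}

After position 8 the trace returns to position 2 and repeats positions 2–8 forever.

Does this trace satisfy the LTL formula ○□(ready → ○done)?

The position after 0 is 1; □(ready → ○done) is false there.

Does not hold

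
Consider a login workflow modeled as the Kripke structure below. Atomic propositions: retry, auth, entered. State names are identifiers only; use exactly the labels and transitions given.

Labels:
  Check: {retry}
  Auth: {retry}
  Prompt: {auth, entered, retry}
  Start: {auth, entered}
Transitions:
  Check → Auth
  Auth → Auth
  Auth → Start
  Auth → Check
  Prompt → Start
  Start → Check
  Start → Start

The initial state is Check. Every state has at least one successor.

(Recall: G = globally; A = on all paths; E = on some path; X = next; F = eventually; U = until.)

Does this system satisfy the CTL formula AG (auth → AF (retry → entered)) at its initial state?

States satisfying auth → AF (retry → entered): {Check, Auth, Prompt, Start}.
States satisfying AG (auth → AF (retry → entered)): {Check, Auth, Prompt, Start}.
Every state reachable from Check satisfies auth → AF (retry → entered).
Check ∈ Sat(AG (auth → AF (retry → entered))).

Yes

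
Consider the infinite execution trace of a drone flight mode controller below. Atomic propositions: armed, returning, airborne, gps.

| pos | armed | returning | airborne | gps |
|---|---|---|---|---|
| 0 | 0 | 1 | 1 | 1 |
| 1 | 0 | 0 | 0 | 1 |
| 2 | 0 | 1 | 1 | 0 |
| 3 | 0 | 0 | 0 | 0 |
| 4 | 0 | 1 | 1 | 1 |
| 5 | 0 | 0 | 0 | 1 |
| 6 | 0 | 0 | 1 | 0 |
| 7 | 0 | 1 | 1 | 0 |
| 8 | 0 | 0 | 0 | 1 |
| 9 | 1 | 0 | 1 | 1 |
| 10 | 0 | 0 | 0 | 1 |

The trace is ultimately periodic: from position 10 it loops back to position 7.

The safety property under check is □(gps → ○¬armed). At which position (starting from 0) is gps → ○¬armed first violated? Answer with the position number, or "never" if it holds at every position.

8

Check gps → ○¬armed at each position in order: 0 ✓, 1 ✓, 2 ✓, 3 ✓, 4 ✓, 5 ✓, 6 ✓, 7 ✓.
At position 8 the labels are {gps} and the next position 9 has {airborne, armed, gps}, so gps → ○¬armed is false there. This is the first violation.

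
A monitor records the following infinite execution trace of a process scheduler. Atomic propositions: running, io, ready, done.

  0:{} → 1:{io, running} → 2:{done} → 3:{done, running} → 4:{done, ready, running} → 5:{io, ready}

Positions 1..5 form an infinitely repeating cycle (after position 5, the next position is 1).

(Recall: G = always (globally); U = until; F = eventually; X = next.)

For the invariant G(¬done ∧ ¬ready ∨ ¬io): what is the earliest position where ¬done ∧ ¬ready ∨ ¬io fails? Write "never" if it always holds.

5

Check ¬done ∧ ¬ready ∨ ¬io at each position in order: 0 ✓, 1 ✓, 2 ✓, 3 ✓, 4 ✓.
At position 5 the labels are {io, ready}, so ¬done ∧ ¬ready ∨ ¬io is false there. This is the first violation.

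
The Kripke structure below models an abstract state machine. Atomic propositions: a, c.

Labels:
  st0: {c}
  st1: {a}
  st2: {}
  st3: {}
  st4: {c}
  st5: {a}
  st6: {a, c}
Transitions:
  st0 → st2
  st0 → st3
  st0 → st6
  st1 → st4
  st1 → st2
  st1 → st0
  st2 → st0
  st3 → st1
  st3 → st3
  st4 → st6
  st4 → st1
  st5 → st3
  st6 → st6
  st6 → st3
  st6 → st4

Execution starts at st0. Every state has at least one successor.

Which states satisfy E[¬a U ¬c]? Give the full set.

{st0, st1, st2, st3, st4, st5}

States satisfying ¬a: {st0, st2, st3, st4}.
States satisfying ¬c: {st1, st2, st3, st5}.
States satisfying E[¬a U ¬c]: {st0, st1, st2, st3, st4, st5}.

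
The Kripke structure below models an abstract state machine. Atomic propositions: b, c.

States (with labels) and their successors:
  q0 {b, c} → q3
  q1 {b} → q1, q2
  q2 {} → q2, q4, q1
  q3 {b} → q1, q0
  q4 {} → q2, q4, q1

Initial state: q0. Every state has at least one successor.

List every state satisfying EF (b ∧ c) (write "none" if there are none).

States satisfying b ∧ c: {q0}.
States satisfying EF (b ∧ c): {q0, q3}.

{q0, q3}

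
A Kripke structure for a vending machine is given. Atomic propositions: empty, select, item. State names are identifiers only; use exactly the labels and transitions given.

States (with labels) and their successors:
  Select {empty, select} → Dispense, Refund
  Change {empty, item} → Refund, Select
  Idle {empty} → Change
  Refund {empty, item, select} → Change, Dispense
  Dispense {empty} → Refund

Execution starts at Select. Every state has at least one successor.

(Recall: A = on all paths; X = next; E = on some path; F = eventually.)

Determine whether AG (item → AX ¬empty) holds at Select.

Does not hold

States satisfying item → AX ¬empty: {Select, Idle, Dispense}.
States satisfying AG (item → AX ¬empty): ∅.
Change is reachable from Select and violates item → AX ¬empty, so AG fails at Select.
Select ∉ Sat(AG (item → AX ¬empty)).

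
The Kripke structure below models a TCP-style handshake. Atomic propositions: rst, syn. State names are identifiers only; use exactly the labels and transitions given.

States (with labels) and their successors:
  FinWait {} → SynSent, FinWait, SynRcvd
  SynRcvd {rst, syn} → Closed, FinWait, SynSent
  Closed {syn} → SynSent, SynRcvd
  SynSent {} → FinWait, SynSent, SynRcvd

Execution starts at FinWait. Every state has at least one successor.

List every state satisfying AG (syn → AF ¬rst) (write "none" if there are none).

States satisfying syn → AF ¬rst: {FinWait, SynRcvd, Closed, SynSent}.
States satisfying AG (syn → AF ¬rst): {FinWait, SynRcvd, Closed, SynSent}.

{FinWait, SynRcvd, Closed, SynSent}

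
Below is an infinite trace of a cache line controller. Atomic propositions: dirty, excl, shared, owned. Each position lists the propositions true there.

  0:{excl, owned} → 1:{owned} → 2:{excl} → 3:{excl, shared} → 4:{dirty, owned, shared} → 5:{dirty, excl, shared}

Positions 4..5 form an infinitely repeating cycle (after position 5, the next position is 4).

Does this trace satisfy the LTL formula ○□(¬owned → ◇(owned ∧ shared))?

Yes

The position after 0 is 1; □(¬owned → ◇(owned ∧ shared)) is true there.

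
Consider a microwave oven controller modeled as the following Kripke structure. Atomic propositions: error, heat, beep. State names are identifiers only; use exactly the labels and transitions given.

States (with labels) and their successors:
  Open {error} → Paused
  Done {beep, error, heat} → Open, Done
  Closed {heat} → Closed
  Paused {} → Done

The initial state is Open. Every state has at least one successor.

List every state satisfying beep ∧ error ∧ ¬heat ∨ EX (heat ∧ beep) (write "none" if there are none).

States satisfying beep ∧ error: {Done}.
States satisfying ¬heat: {Open, Paused}.
States satisfying beep ∧ error ∧ ¬heat: ∅.
States satisfying heat ∧ beep: {Done}.
States satisfying EX (heat ∧ beep): {Done, Paused}.
States satisfying beep ∧ error ∧ ¬heat ∨ EX (heat ∧ beep): {Done, Paused}.

{Done, Paused}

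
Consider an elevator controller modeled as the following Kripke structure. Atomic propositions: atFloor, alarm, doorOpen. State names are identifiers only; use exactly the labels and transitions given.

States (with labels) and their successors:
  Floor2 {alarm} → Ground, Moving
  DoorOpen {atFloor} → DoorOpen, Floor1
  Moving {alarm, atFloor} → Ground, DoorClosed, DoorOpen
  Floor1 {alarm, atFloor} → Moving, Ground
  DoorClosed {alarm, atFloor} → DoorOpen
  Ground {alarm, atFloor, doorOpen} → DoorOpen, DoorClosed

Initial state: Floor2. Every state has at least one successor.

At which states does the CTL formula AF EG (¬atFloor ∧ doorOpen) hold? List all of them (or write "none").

none

States satisfying EG (¬atFloor ∧ doorOpen): ∅.
States satisfying AF EG (¬atFloor ∧ doorOpen): ∅.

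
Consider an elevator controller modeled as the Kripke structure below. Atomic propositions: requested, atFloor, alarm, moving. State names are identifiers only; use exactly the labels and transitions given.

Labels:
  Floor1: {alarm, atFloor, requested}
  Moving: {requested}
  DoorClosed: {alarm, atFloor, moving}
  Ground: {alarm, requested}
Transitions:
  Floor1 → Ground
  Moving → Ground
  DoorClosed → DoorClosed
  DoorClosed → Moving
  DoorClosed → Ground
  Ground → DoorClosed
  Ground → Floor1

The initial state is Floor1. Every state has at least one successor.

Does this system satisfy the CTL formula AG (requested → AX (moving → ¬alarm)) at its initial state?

No

States satisfying requested → AX (moving → ¬alarm): {Floor1, Moving, DoorClosed}.
States satisfying AG (requested → AX (moving → ¬alarm)): ∅.
Ground is reachable from Floor1 and violates requested → AX (moving → ¬alarm), so AG fails at Floor1.
Floor1 ∉ Sat(AG (requested → AX (moving → ¬alarm))).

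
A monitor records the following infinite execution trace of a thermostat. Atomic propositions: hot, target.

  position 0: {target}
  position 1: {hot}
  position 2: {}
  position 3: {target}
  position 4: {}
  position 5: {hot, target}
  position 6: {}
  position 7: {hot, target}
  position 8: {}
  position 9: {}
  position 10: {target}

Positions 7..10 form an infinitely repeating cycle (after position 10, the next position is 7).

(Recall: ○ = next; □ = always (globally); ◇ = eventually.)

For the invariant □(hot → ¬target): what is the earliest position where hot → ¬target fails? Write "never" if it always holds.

5

Check hot → ¬target at each position in order: 0 ✓, 1 ✓, 2 ✓, 3 ✓, 4 ✓.
At position 5 the labels are {hot, target}, so hot → ¬target is false there. This is the first violation.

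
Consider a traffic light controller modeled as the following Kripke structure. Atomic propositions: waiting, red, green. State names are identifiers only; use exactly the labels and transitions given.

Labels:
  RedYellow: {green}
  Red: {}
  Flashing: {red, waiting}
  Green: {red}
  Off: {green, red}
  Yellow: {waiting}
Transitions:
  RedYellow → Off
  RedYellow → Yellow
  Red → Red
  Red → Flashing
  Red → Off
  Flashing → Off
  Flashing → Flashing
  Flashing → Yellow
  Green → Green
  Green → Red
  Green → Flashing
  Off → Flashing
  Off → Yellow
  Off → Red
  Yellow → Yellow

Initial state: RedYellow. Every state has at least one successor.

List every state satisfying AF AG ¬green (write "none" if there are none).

{Yellow}

States satisfying AG ¬green: {Yellow}.
States satisfying AF AG ¬green: {Yellow}.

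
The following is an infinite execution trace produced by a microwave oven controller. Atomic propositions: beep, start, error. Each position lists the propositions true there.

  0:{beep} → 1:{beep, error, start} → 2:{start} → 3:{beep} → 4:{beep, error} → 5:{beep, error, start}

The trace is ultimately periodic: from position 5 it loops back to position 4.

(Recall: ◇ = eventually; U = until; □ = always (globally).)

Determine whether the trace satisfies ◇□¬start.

Does not hold

□¬start is false at every position 0..5, so it never becomes true and ◇□¬start fails.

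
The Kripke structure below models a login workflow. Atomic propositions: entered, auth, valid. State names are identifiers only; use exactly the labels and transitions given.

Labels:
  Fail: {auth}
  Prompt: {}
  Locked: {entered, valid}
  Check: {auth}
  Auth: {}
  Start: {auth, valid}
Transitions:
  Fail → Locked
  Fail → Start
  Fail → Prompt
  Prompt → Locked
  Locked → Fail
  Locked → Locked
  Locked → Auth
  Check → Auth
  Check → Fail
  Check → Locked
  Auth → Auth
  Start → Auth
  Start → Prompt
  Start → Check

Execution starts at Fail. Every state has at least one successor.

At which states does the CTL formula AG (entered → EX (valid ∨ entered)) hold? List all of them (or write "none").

States satisfying entered → EX (valid ∨ entered): {Fail, Prompt, Locked, Check, Auth, Start}.
States satisfying AG (entered → EX (valid ∨ entered)): {Fail, Prompt, Locked, Check, Auth, Start}.

{Fail, Prompt, Locked, Check, Auth, Start}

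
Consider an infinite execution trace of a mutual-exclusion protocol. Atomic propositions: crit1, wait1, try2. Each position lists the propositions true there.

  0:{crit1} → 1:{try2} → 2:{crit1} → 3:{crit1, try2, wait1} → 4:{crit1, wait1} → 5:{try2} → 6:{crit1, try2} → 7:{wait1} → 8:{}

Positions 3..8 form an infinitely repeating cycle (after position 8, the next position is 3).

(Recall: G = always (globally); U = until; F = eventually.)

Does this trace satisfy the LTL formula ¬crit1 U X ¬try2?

Violated

Walking from position 0: at position 0, X ¬try2 has not yet held and ¬crit1 fails, so ¬crit1 U X ¬try2 is false.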